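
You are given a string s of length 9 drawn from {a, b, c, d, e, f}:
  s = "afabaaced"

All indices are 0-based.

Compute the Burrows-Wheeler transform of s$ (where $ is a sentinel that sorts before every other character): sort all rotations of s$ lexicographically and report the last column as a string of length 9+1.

rank  rotation    last
    0  $afabaaced  d
    1  aaced$afab  b
    2  abaaced$af  f
    3  aced$afaba  a
    4  afabaaced$  $
    5  baaced$afa  a
    6  ced$afabaa  a
    7  d$afabaace  e
    8  ed$afabaac  c
    9  fabaaced$a  a

dbfa$aaeca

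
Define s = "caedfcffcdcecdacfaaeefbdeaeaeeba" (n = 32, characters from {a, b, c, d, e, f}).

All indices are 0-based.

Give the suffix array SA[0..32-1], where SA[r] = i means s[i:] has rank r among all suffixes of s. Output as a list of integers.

[31, 17, 14, 25, 1, 27, 18, 30, 22, 0, 12, 8, 10, 15, 5, 13, 9, 23, 3, 24, 26, 29, 11, 2, 28, 19, 20, 16, 21, 7, 4, 6]

rank | idx | suffix
   0 |  31 | a
   1 |  17 | aaeefbdeaeaeeba
   2 |  14 | acfaaeefbdeaeaeeba
   3 |  25 | aeaeeba
   4 |   1 | aedfcffcdcecdacfaaeefbdeaeaeeba
   5 |  27 | aeeba
   6 |  18 | aeefbdeaeaeeba
   7 |  30 | ba
   8 |  22 | bdeaeaeeba
   9 |   0 | caedfcffcdcecdacfaaeefbdeaeaeeba
  10 |  12 | cdacfaaeefbdeaeaeeba
  11 |   8 | cdcecdacfaaeefbdeaeaeeba
  12 |  10 | cecdacfaaeefbdeaeaeeba
  13 |  15 | cfaaeefbdeaeaeeba
  14 |   5 | cffcdcecdacfaaeefbdeaeaeeba
  15 |  13 | dacfaaeefbdeaeaeeba
  16 |   9 | dcecdacfaaeefbdeaeaeeba
  17 |  23 | deaeaeeba
  18 |   3 | dfcffcdcecdacfaaeefbdeaeaeeba
  19 |  24 | eaeaeeba
  20 |  26 | eaeeba
  21 |  29 | eba
  22 |  11 | ecdacfaaeefbdeaeaeeba
  23 |   2 | edfcffcdcecdacfaaeefbdeaeaeeba
  24 |  28 | eeba
  25 |  19 | eefbdeaeaeeba
  26 |  20 | efbdeaeaeeba
  27 |  16 | faaeefbdeaeaeeba
  28 |  21 | fbdeaeaeeba
  29 |   7 | fcdcecdacfaaeefbdeaeaeeba
  30 |   4 | fcffcdcecdacfaaeefbdeaeaeeba
  31 |   6 | ffcdcecdacfaaeefbdeaeaeeba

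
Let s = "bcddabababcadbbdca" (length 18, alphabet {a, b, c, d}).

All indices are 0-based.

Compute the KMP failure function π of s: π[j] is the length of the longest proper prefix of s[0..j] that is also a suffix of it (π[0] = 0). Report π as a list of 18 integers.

π[0] = 0
j=1 s[j]='c': π[1]=0 (border '')
j=2 s[j]='d': π[2]=0 (border '')
j=3 s[j]='d': π[3]=0 (border '')
j=4 s[j]='a': π[4]=0 (border '')
j=5 s[j]='b': π[5]=1 (border 'b')
j=6 s[j]='a': k: 1→0; π[6]=0 (border '')
j=7 s[j]='b': π[7]=1 (border 'b')
j=8 s[j]='a': k: 1→0; π[8]=0 (border '')
j=9 s[j]='b': π[9]=1 (border 'b')
j=10 s[j]='c': π[10]=2 (border 'bc')
j=11 s[j]='a': k: 2→0; π[11]=0 (border '')
j=12 s[j]='d': π[12]=0 (border '')
j=13 s[j]='b': π[13]=1 (border 'b')
j=14 s[j]='b': k: 1→0; π[14]=1 (border 'b')
j=15 s[j]='d': k: 1→0; π[15]=0 (border '')
j=16 s[j]='c': π[16]=0 (border '')
j=17 s[j]='a': π[17]=0 (border '')

[0, 0, 0, 0, 0, 1, 0, 1, 0, 1, 2, 0, 0, 1, 1, 0, 0, 0]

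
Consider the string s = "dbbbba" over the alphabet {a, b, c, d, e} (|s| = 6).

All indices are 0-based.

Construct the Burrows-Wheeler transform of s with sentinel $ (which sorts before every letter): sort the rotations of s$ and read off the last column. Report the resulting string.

abbbbd$

rank  rotation last
    0  $dbbbba  a
    1  a$dbbbb  b
    2  ba$dbbb  b
    3  bba$dbb  b
    4  bbba$db  b
    5  bbbba$d  d
    6  dbbbba$  $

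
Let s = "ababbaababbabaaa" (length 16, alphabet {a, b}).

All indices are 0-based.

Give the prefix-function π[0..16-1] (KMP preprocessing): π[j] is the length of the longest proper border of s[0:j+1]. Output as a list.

π[0] = 0
j=1 s[j]='b': π[1]=0 (border '')
j=2 s[j]='a': π[2]=1 (border 'a')
j=3 s[j]='b': π[3]=2 (border 'ab')
j=4 s[j]='b': k: 2→0; π[4]=0 (border '')
j=5 s[j]='a': π[5]=1 (border 'a')
j=6 s[j]='a': k: 1→0; π[6]=1 (border 'a')
j=7 s[j]='b': π[7]=2 (border 'ab')
j=8 s[j]='a': π[8]=3 (border 'aba')
j=9 s[j]='b': π[9]=4 (border 'abab')
j=10 s[j]='b': π[10]=5 (border 'ababb')
j=11 s[j]='a': π[11]=6 (border 'ababba')
j=12 s[j]='b': k: 6→1; π[12]=2 (border 'ab')
j=13 s[j]='a': π[13]=3 (border 'aba')
j=14 s[j]='a': k: 3→1→0; π[14]=1 (border 'a')
j=15 s[j]='a': k: 1→0; π[15]=1 (border 'a')

[0, 0, 1, 2, 0, 1, 1, 2, 3, 4, 5, 6, 2, 3, 1, 1]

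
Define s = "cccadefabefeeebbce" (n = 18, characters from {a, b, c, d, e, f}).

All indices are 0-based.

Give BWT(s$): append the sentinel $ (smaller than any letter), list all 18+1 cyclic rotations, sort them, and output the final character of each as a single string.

efcebacc$baceefdbee

rank  rotation             last
    0  $cccadefabefeeebbce  e
    1  abefeeebbce$cccadef  f
    2  adefabefeeebbce$ccc  c
    3  bbce$cccadefabefeee  e
    4  bce$cccadefabefeeeb  b
    5  befeeebbce$cccadefa  a
    6  cadefabefeeebbce$cc  c
    7  ccadefabefeeebbce$c  c
    8  cccadefabefeeebbce$  $
    9  ce$cccadefabefeeebb  b
   10  defabefeeebbce$ccca  a
   11  e$cccadefabefeeebbc  c
   12  ebbce$cccadefabefee  e
   13  eebbce$cccadefabefe  e
   14  eeebbce$cccadefabef  f
   15  efabefeeebbce$cccad  d
   16  efeeebbce$cccadefab  b
   17  fabefeeebbce$cccade  e
   18  feeebbce$cccadefabe  e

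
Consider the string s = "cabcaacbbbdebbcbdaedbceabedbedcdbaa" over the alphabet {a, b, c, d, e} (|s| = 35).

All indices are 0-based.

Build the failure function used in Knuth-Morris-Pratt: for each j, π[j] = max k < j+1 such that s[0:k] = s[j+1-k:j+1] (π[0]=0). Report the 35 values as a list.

[0, 0, 0, 1, 2, 0, 1, 0, 0, 0, 0, 0, 0, 0, 1, 0, 0, 0, 0, 0, 0, 1, 0, 0, 0, 0, 0, 0, 0, 0, 1, 0, 0, 0, 0]

π[0] = 0
j=1 s[j]='a': π[1]=0 (border '')
j=2 s[j]='b': π[2]=0 (border '')
j=3 s[j]='c': π[3]=1 (border 'c')
j=4 s[j]='a': π[4]=2 (border 'ca')
j=5 s[j]='a': k: 2→0; π[5]=0 (border '')
j=6 s[j]='c': π[6]=1 (border 'c')
j=7 s[j]='b': k: 1→0; π[7]=0 (border '')
j=8 s[j]='b': π[8]=0 (border '')
j=9 s[j]='b': π[9]=0 (border '')
j=10 s[j]='d': π[10]=0 (border '')
j=11 s[j]='e': π[11]=0 (border '')
j=12 s[j]='b': π[12]=0 (border '')
j=13 s[j]='b': π[13]=0 (border '')
j=14 s[j]='c': π[14]=1 (border 'c')
j=15 s[j]='b': k: 1→0; π[15]=0 (border '')
j=16 s[j]='d': π[16]=0 (border '')
j=17 s[j]='a': π[17]=0 (border '')
j=18 s[j]='e': π[18]=0 (border '')
j=19 s[j]='d': π[19]=0 (border '')
j=20 s[j]='b': π[20]=0 (border '')
j=21 s[j]='c': π[21]=1 (border 'c')
j=22 s[j]='e': k: 1→0; π[22]=0 (border '')
j=23 s[j]='a': π[23]=0 (border '')
j=24 s[j]='b': π[24]=0 (border '')
j=25 s[j]='e': π[25]=0 (border '')
j=26 s[j]='d': π[26]=0 (border '')
j=27 s[j]='b': π[27]=0 (border '')
j=28 s[j]='e': π[28]=0 (border '')
j=29 s[j]='d': π[29]=0 (border '')
j=30 s[j]='c': π[30]=1 (border 'c')
j=31 s[j]='d': k: 1→0; π[31]=0 (border '')
j=32 s[j]='b': π[32]=0 (border '')
j=33 s[j]='a': π[33]=0 (border '')
j=34 s[j]='a': π[34]=0 (border '')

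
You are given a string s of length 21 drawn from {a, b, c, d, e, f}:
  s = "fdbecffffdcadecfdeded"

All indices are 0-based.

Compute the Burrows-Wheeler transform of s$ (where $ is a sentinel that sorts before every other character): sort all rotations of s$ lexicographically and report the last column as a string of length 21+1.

rank  rotation                last
    0  $fdbecffffdcadecfdeded  d
    1  adecfdeded$fdbecffffdc  c
    2  becffffdcadecfdeded$fd  d
    3  cadecfdeded$fdbecffffd  d
    4  cfdeded$fdbecffffdcade  e
    5  cffffdcadecfdeded$fdbe  e
    6  d$fdbecffffdcadecfdede  e
    7  dbecffffdcadecfdeded$f  f
    8  dcadecfdeded$fdbecffff  f
    9  decfdeded$fdbecffffdca  a
   10  ded$fdbecffffdcadecfde  e
   11  deded$fdbecffffdcadecf  f
   12  ecfdeded$fdbecffffdcad  d
   13  ecffffdcadecfdeded$fdb  b
   14  ed$fdbecffffdcadecfded  d
   15  eded$fdbecffffdcadecfd  d
   16  fdbecffffdcadecfdeded$  $
   17  fdcadecfdeded$fdbecfff  f
   18  fdeded$fdbecffffdcadec  c
   19  ffdcadecfdeded$fdbecff  f
   20  fffdcadecfdeded$fdbecf  f
   21  ffffdcadecfdeded$fdbec  c

dcddeeeffaefdbdd$fcffc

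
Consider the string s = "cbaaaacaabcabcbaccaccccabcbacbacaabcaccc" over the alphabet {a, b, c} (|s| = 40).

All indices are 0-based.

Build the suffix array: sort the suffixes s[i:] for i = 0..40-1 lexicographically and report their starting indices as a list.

[2, 3, 7, 32, 4, 8, 33, 23, 11, 5, 30, 27, 15, 36, 18, 1, 29, 26, 14, 9, 34, 24, 12, 39, 6, 31, 22, 10, 35, 17, 0, 28, 25, 13, 38, 21, 16, 37, 20, 19]

rank→(start, suffix):
  0 → (2, 'aaaacaabcabcbaccaccccabcbacbacaabcaccc')
  1 → (3, 'aaacaabcabcbaccaccccabcbacbacaabcaccc')
  2 → (7, 'aabcabcbaccaccccabcbacbacaabcaccc')
  3 → (32, 'aabcaccc')
  4 → (4, 'aacaabcabcbaccaccccabcbacbacaabcaccc')
  5 → (8, 'abcabcbaccaccccabcbacbacaabcaccc')
  6 → (33, 'abcaccc')
  7 → (23, 'abcbacbacaabcaccc')
  8 → (11, 'abcbaccaccccabcbacbacaabcaccc')
  9 → (5, 'acaabcabcbaccaccccabcbacbacaabcaccc')
  10 → (30, 'acaabcaccc')
  11 → (27, 'acbacaabcaccc')
  12 → (15, 'accaccccabcbacbacaabcaccc')
  13 → (36, 'accc')
  14 → (18, 'accccabcbacbacaabcaccc')
  15 → (1, 'baaaacaabcabcbaccaccccabcbacbacaabcaccc')
  16 → (29, 'bacaabcaccc')
  17 → (26, 'bacbacaabcaccc')
  18 → (14, 'baccaccccabcbacbacaabcaccc')
  19 → (9, 'bcabcbaccaccccabcbacbacaabcaccc')
  20 → (34, 'bcaccc')
  21 → (24, 'bcbacbacaabcaccc')
  22 → (12, 'bcbaccaccccabcbacbacaabcaccc')
  23 → (39, 'c')
  24 → (6, 'caabcabcbaccaccccabcbacbacaabcaccc')
  25 → (31, 'caabcaccc')
  26 → (22, 'cabcbacbacaabcaccc')
  27 → (10, 'cabcbaccaccccabcbacbacaabcaccc')
  28 → (35, 'caccc')
  29 → (17, 'caccccabcbacbacaabcaccc')
  30 → (0, 'cbaaaacaabcabcbaccaccccabcbacbacaabcaccc')
  31 → (28, 'cbacaabcaccc')
  32 → (25, 'cbacbacaabcaccc')
  33 → (13, 'cbaccaccccabcbacbacaabcaccc')
  34 → (38, 'cc')
  35 → (21, 'ccabcbacbacaabcaccc')
  36 → (16, 'ccaccccabcbacbacaabcaccc')
  37 → (37, 'ccc')
  38 → (20, 'cccabcbacbacaabcaccc')
  39 → (19, 'ccccabcbacbacaabcaccc')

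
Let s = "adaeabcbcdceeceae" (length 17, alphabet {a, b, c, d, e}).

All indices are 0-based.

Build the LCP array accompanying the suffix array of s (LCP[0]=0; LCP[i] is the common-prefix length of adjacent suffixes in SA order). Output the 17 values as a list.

[0, 1, 1, 2, 0, 2, 0, 1, 1, 2, 0, 1, 0, 1, 2, 1, 1]

sorted suffixes:
  #0 SA[0]=4  'abcbcdceeceae'
  #1 SA[1]=0  'adaeabcbcdceeceae'
  #2 SA[2]=15  'ae'
  #3 SA[3]=2  'aeabcbcdceeceae'
  #4 SA[4]=5  'bcbcdceeceae'
  #5 SA[5]=7  'bcdceeceae'
  #6 SA[6]=6  'cbcdceeceae'
  #7 SA[7]=8  'cdceeceae'
  #8 SA[8]=13  'ceae'
  #9 SA[9]=10  'ceeceae'
  #10 SA[10]=1  'daeabcbcdceeceae'
  #11 SA[11]=9  'dceeceae'
  #12 SA[12]=16  'e'
  #13 SA[13]=3  'eabcbcdceeceae'
  #14 SA[14]=14  'eae'
  #15 SA[15]=12  'eceae'
  #16 SA[16]=11  'eeceae'

SA = [4, 0, 15, 2, 5, 7, 6, 8, 13, 10, 1, 9, 16, 3, 14, 12, 11]
[i] adj suffixes → lcp
  [1] 4/0 → 1 ('a')
  [2] 0/15 → 1 ('a')
  [3] 15/2 → 2 ('ae')
  [4] 2/5 → 0 ('')
  [5] 5/7 → 2 ('bc')
  [6] 7/6 → 0 ('')
  [7] 6/8 → 1 ('c')
  [8] 8/13 → 1 ('c')
  [9] 13/10 → 2 ('ce')
  [10] 10/1 → 0 ('')
  [11] 1/9 → 1 ('d')
  [12] 9/16 → 0 ('')
  [13] 16/3 → 1 ('e')
  [14] 3/14 → 2 ('ea')
  [15] 14/12 → 1 ('e')
  [16] 12/11 → 1 ('e')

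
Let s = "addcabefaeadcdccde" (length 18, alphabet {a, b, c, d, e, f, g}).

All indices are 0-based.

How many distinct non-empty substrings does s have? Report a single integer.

rank→(start, suffix):
  0 → (4, 'abefaeadcdccde')
  1 → (10, 'adcdccde')
  2 → (0, 'addcabefaeadcdccde')
  3 → (8, 'aeadcdccde')
  4 → (5, 'befaeadcdccde')
  5 → (3, 'cabefaeadcdccde')
  6 → (14, 'ccde')
  7 → (12, 'cdccde')
  8 → (15, 'cde')
  9 → (2, 'dcabefaeadcdccde')
  10 → (13, 'dccde')
  11 → (11, 'dcdccde')
  12 → (1, 'ddcabefaeadcdccde')
  13 → (16, 'de')
  14 → (17, 'e')
  15 → (9, 'eadcdccde')
  16 → (6, 'efaeadcdccde')
  17 → (7, 'faeadcdccde')

SA = [4, 10, 0, 8, 5, 3, 14, 12, 15, 2, 13, 11, 1, 16, 17, 9, 6, 7]
rank  pair      lcp
   1  s[4:],s[10:]  1  'a'
   2  s[10:],s[0:]  2  'ad'
   3  s[0:],s[8:]  1  'a'
   4  s[8:],s[5:]  0  ''
   5  s[5:],s[3:]  0  ''
   6  s[3:],s[14:]  1  'c'
   7  s[14:],s[12:]  1  'c'
   8  s[12:],s[15:]  2  'cd'
   9  s[15:],s[2:]  0  ''
  10  s[2:],s[13:]  2  'dc'
  11  s[13:],s[11:]  2  'dc'
  12  s[11:],s[1:]  1  'd'
  13  s[1:],s[16:]  1  'd'
  14  s[16:],s[17:]  0  ''
  15  s[17:],s[9:]  1  'e'
  16  s[9:],s[6:]  1  'e'
  17  s[6:],s[7:]  0  ''

n(n+1)/2 = 18·19/2 = 171
Σ LCP = 0 + 1 + 2 + 1 + 0 + 0 + 1 + 1 + 2 + 0 + 2 + 2 + 1 + 1 + 0 + 1 + 1 + 0 = 16
distinct = 171 − 16 = 155

155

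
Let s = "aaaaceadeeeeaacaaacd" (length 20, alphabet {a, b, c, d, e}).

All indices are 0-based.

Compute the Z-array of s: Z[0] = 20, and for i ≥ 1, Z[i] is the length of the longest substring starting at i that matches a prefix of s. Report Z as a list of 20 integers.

Z[0]=20
i=1: i≥r, start 0; Z[1]=3 grow→box=[1,4)
i=2: min(r-i=2, Z[1]=3)=2; Z[2]=2
i=3: min(r-i=1, Z[2]=2)=1; Z[3]=1
i=4: i≥r, start 0; Z[4]=0
i=5: i≥r, start 0; Z[5]=0
i=6: i≥r, start 0; Z[6]=1 grow→box=[6,7)
i=7: i≥r, start 0; Z[7]=0
i=8: i≥r, start 0; Z[8]=0
i=9: i≥r, start 0; Z[9]=0
i=10: i≥r, start 0; Z[10]=0
i=11: i≥r, start 0; Z[11]=0
i=12: i≥r, start 0; Z[12]=2 grow→box=[12,14)
i=13: min(r-i=1, Z[1]=3)=1; Z[13]=1
i=14: i≥r, start 0; Z[14]=0
i=15: i≥r, start 0; Z[15]=3 grow→box=[15,18)
i=16: min(r-i=2, Z[1]=3)=2; Z[16]=2
i=17: min(r-i=1, Z[2]=2)=1; Z[17]=1
i=18: i≥r, start 0; Z[18]=0
i=19: i≥r, start 0; Z[19]=0

[20, 3, 2, 1, 0, 0, 1, 0, 0, 0, 0, 0, 2, 1, 0, 3, 2, 1, 0, 0]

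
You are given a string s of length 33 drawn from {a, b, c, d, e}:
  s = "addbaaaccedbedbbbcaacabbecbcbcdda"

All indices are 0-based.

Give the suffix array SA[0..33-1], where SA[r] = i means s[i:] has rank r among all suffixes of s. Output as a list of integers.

[32, 4, 18, 5, 21, 19, 6, 0, 3, 14, 15, 22, 16, 26, 28, 23, 11, 17, 20, 25, 27, 7, 29, 8, 31, 2, 13, 10, 30, 1, 24, 12, 9]

sorted suffixes:
  #0 SA[0]=32  'a'
  #1 SA[1]=4  'aaaccedbedbbbcaacabbecbcbcdda'
  #2 SA[2]=18  'aacabbecbcbcdda'
  #3 SA[3]=5  'aaccedbedbbbcaacabbecbcbcdda'
  #4 SA[4]=21  'abbecbcbcdda'
  #5 SA[5]=19  'acabbecbcbcdda'
  #6 SA[6]=6  'accedbedbbbcaacabbecbcbcdda'
  #7 SA[7]=0  'addbaaaccedbedbbbcaacabbecbcbcdda'
  #8 SA[8]=3  'baaaccedbedbbbcaacabbecbcbcdda'
  #9 SA[9]=14  'bbbcaacabbecbcbcdda'
  #10 SA[10]=15  'bbcaacabbecbcbcdda'
  #11 SA[11]=22  'bbecbcbcdda'
  #12 SA[12]=16  'bcaacabbecbcbcdda'
  #13 SA[13]=26  'bcbcdda'
  #14 SA[14]=28  'bcdda'
  #15 SA[15]=23  'becbcbcdda'
  #16 SA[16]=11  'bedbbbcaacabbecbcbcdda'
  #17 SA[17]=17  'caacabbecbcbcdda'
  #18 SA[18]=20  'cabbecbcbcdda'
  #19 SA[19]=25  'cbcbcdda'
  #20 SA[20]=27  'cbcdda'
  #21 SA[21]=7  'ccedbedbbbcaacabbecbcbcdda'
  #22 SA[22]=29  'cdda'
  #23 SA[23]=8  'cedbedbbbcaacabbecbcbcdda'
  #24 SA[24]=31  'da'
  #25 SA[25]=2  'dbaaaccedbedbbbcaacabbecbcbcdda'
  #26 SA[26]=13  'dbbbcaacabbecbcbcdda'
  #27 SA[27]=10  'dbedbbbcaacabbecbcbcdda'
  #28 SA[28]=30  'dda'
  #29 SA[29]=1  'ddbaaaccedbedbbbcaacabbecbcbcdda'
  #30 SA[30]=24  'ecbcbcdda'
  #31 SA[31]=12  'edbbbcaacabbecbcbcdda'
  #32 SA[32]=9  'edbedbbbcaacabbecbcbcdda'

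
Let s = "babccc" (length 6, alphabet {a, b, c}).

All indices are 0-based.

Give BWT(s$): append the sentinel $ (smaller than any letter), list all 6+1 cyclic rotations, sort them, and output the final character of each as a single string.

cb$accb

rank  rotation last
    0  $babccc  c
    1  abccc$b  b
    2  babccc$  $
    3  bccc$ba  a
    4  c$babcc  c
    5  cc$babc  c
    6  ccc$bab  b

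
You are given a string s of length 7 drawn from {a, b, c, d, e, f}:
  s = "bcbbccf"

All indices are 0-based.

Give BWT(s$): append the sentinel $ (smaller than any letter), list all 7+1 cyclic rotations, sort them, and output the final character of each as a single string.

fc$bbbcc

rank  rotation  last
    0  $bcbbccf  f
    1  bbccf$bc  c
    2  bcbbccf$  $
    3  bccf$bcb  b
    4  cbbccf$b  b
    5  ccf$bcbb  b
    6  cf$bcbbc  c
    7  f$bcbbcc  c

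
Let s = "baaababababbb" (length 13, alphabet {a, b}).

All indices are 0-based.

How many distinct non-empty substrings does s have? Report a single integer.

rank→(start, suffix):
  0 → (1, 'aaababababbb')
  1 → (2, 'aababababbb')
  2 → (3, 'ababababbb')
  3 → (5, 'abababbb')
  4 → (7, 'ababbb')
  5 → (9, 'abbb')
  6 → (12, 'b')
  7 → (0, 'baaababababbb')
  8 → (4, 'babababbb')
  9 → (6, 'bababbb')
  10 → (8, 'babbb')
  11 → (11, 'bb')
  12 → (10, 'bbb')

SA = [1, 2, 3, 5, 7, 9, 12, 0, 4, 6, 8, 11, 10]
[i] adj suffixes → lcp
  [1] 1/2 → 2 ('aa')
  [2] 2/3 → 1 ('a')
  [3] 3/5 → 6 ('ababab')
  [4] 5/7 → 4 ('abab')
  [5] 7/9 → 2 ('ab')
  [6] 9/12 → 0 ('')
  [7] 12/0 → 1 ('b')
  [8] 0/4 → 2 ('ba')
  [9] 4/6 → 5 ('babab')
  [10] 6/8 → 3 ('bab')
  [11] 8/11 → 1 ('b')
  [12] 11/10 → 2 ('bb')

n(n+1)/2 = 13·14/2 = 91
Σ LCP = 0 + 2 + 1 + 6 + 4 + 2 + 0 + 1 + 2 + 5 + 3 + 1 + 2 = 29
distinct = 91 − 29 = 62

62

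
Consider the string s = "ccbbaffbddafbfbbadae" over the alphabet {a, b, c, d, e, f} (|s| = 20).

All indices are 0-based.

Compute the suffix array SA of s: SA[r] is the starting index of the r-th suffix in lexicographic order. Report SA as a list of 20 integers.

rank | idx | suffix
   0 |  16 | adae
   1 |  18 | ae
   2 |  10 | afbfbbadae
   3 |   4 | affbddafbfbbadae
   4 |  15 | badae
   5 |   3 | baffbddafbfbbadae
   6 |  14 | bbadae
   7 |   2 | bbaffbddafbfbbadae
   8 |   7 | bddafbfbbadae
   9 |  12 | bfbbadae
  10 |   1 | cbbaffbddafbfbbadae
  11 |   0 | ccbbaffbddafbfbbadae
  12 |  17 | dae
  13 |   9 | dafbfbbadae
  14 |   8 | ddafbfbbadae
  15 |  19 | e
  16 |  13 | fbbadae
  17 |   6 | fbddafbfbbadae
  18 |  11 | fbfbbadae
  19 |   5 | ffbddafbfbbadae

[16, 18, 10, 4, 15, 3, 14, 2, 7, 12, 1, 0, 17, 9, 8, 19, 13, 6, 11, 5]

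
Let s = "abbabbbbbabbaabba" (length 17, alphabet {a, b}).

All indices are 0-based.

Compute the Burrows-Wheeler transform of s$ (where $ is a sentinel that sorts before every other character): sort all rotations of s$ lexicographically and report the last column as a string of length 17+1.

rank  rotation            last
    0  $abbabbbbbabbaabba  a
    1  a$abbabbbbbabbaabb  b
    2  aabba$abbabbbbbabb  b
    3  abba$abbabbbbbabba  a
    4  abbaabba$abbabbbbb  b
    5  abbabbbbbabbaabba$  $
    6  abbbbbabbaabba$abb  b
    7  ba$abbabbbbbabbaab  b
    8  baabba$abbabbbbbab  b
    9  babbaabba$abbabbbb  b
   10  babbbbbabbaabba$ab  b
   11  bba$abbabbbbbabbaa  a
   12  bbaabba$abbabbbbba  a
   13  bbabbaabba$abbabbb  b
   14  bbabbbbbabbaabba$a  a
   15  bbbabbaabba$abbabb  b
   16  bbbbabbaabba$abbab  b
   17  bbbbbabbaabba$abba  a

abbab$bbbbbaababba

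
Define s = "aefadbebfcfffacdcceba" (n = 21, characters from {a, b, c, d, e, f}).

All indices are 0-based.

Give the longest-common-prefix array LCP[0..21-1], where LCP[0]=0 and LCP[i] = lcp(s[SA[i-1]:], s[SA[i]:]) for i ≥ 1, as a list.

[0, 1, 1, 1, 0, 1, 1, 0, 1, 1, 1, 0, 1, 0, 2, 1, 0, 2, 1, 1, 2]

rank | idx | suffix
   0 |  20 | a
   1 |  13 | acdcceba
   2 |   3 | adbebfcfffacdcceba
   3 |   0 | aefadbebfcfffacdcceba
   4 |  19 | ba
   5 |   5 | bebfcfffacdcceba
   6 |   7 | bfcfffacdcceba
   7 |  16 | cceba
   8 |  14 | cdcceba
   9 |  17 | ceba
  10 |   9 | cfffacdcceba
  11 |   4 | dbebfcfffacdcceba
  12 |  15 | dcceba
  13 |  18 | eba
  14 |   6 | ebfcfffacdcceba
  15 |   1 | efadbebfcfffacdcceba
  16 |  12 | facdcceba
  17 |   2 | fadbebfcfffacdcceba
  18 |   8 | fcfffacdcceba
  19 |  11 | ffacdcceba
  20 |  10 | fffacdcceba

SA = [20, 13, 3, 0, 19, 5, 7, 16, 14, 17, 9, 4, 15, 18, 6, 1, 12, 2, 8, 11, 10]
[i] adj suffixes → lcp
  [1] 20/13 → 1 ('a')
  [2] 13/3 → 1 ('a')
  [3] 3/0 → 1 ('a')
  [4] 0/19 → 0 ('')
  [5] 19/5 → 1 ('b')
  [6] 5/7 → 1 ('b')
  [7] 7/16 → 0 ('')
  [8] 16/14 → 1 ('c')
  [9] 14/17 → 1 ('c')
  [10] 17/9 → 1 ('c')
  [11] 9/4 → 0 ('')
  [12] 4/15 → 1 ('d')
  [13] 15/18 → 0 ('')
  [14] 18/6 → 2 ('eb')
  [15] 6/1 → 1 ('e')
  [16] 1/12 → 0 ('')
  [17] 12/2 → 2 ('fa')
  [18] 2/8 → 1 ('f')
  [19] 8/11 → 1 ('f')
  [20] 11/10 → 2 ('ff')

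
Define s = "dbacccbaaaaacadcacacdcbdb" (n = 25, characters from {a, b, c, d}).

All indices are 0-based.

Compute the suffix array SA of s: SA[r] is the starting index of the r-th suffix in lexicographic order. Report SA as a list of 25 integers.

[7, 8, 9, 10, 16, 11, 2, 18, 13, 24, 6, 1, 22, 15, 17, 12, 5, 21, 4, 3, 19, 23, 0, 14, 20]

rank→(start, suffix):
  0 → (7, 'aaaaacadcacacdcbdb')
  1 → (8, 'aaaacadcacacdcbdb')
  2 → (9, 'aaacadcacacdcbdb')
  3 → (10, 'aacadcacacdcbdb')
  4 → (16, 'acacdcbdb')
  5 → (11, 'acadcacacdcbdb')
  6 → (2, 'acccbaaaaacadcacacdcbdb')
  7 → (18, 'acdcbdb')
  8 → (13, 'adcacacdcbdb')
  9 → (24, 'b')
  10 → (6, 'baaaaacadcacacdcbdb')
  11 → (1, 'bacccbaaaaacadcacacdcbdb')
  12 → (22, 'bdb')
  13 → (15, 'cacacdcbdb')
  14 → (17, 'cacdcbdb')
  15 → (12, 'cadcacacdcbdb')
  16 → (5, 'cbaaaaacadcacacdcbdb')
  17 → (21, 'cbdb')
  18 → (4, 'ccbaaaaacadcacacdcbdb')
  19 → (3, 'cccbaaaaacadcacacdcbdb')
  20 → (19, 'cdcbdb')
  21 → (23, 'db')
  22 → (0, 'dbacccbaaaaacadcacacdcbdb')
  23 → (14, 'dcacacdcbdb')
  24 → (20, 'dcbdb')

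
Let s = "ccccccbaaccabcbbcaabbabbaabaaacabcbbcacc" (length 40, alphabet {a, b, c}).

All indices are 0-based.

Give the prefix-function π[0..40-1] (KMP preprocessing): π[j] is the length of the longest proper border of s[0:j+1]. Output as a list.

π[0] = 0
j=1 s[j]='c': π[1]=1 (border 'c')
j=2 s[j]='c': π[2]=2 (border 'cc')
j=3 s[j]='c': π[3]=3 (border 'ccc')
j=4 s[j]='c': π[4]=4 (border 'cccc')
j=5 s[j]='c': π[5]=5 (border 'ccccc')
j=6 s[j]='b': k: 5→4→3→2→1→0; π[6]=0 (border '')
j=7 s[j]='a': π[7]=0 (border '')
j=8 s[j]='a': π[8]=0 (border '')
j=9 s[j]='c': π[9]=1 (border 'c')
j=10 s[j]='c': π[10]=2 (border 'cc')
j=11 s[j]='a': k: 2→1→0; π[11]=0 (border '')
j=12 s[j]='b': π[12]=0 (border '')
j=13 s[j]='c': π[13]=1 (border 'c')
j=14 s[j]='b': k: 1→0; π[14]=0 (border '')
j=15 s[j]='b': π[15]=0 (border '')
j=16 s[j]='c': π[16]=1 (border 'c')
j=17 s[j]='a': k: 1→0; π[17]=0 (border '')
j=18 s[j]='a': π[18]=0 (border '')
j=19 s[j]='b': π[19]=0 (border '')
j=20 s[j]='b': π[20]=0 (border '')
j=21 s[j]='a': π[21]=0 (border '')
j=22 s[j]='b': π[22]=0 (border '')
j=23 s[j]='b': π[23]=0 (border '')
j=24 s[j]='a': π[24]=0 (border '')
j=25 s[j]='a': π[25]=0 (border '')
j=26 s[j]='b': π[26]=0 (border '')
j=27 s[j]='a': π[27]=0 (border '')
j=28 s[j]='a': π[28]=0 (border '')
j=29 s[j]='a': π[29]=0 (border '')
j=30 s[j]='c': π[30]=1 (border 'c')
j=31 s[j]='a': k: 1→0; π[31]=0 (border '')
j=32 s[j]='b': π[32]=0 (border '')
j=33 s[j]='c': π[33]=1 (border 'c')
j=34 s[j]='b': k: 1→0; π[34]=0 (border '')
j=35 s[j]='b': π[35]=0 (border '')
j=36 s[j]='c': π[36]=1 (border 'c')
j=37 s[j]='a': k: 1→0; π[37]=0 (border '')
j=38 s[j]='c': π[38]=1 (border 'c')
j=39 s[j]='c': π[39]=2 (border 'cc')

[0, 1, 2, 3, 4, 5, 0, 0, 0, 1, 2, 0, 0, 1, 0, 0, 1, 0, 0, 0, 0, 0, 0, 0, 0, 0, 0, 0, 0, 0, 1, 0, 0, 1, 0, 0, 1, 0, 1, 2]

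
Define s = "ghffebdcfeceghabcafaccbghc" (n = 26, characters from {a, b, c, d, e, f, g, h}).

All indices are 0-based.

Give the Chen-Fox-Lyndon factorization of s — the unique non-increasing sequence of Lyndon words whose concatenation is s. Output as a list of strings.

["gh", "f", "f", "e", "bdcfecegh", "abcafaccbghc"]

emit factor 1: 'gh' (i=0, period=2)
emit factor 2: 'f' (i=2, period=1)
emit factor 3: 'f' (i=3, period=1)
emit factor 4: 'e' (i=4, period=1)
emit factor 5: 'bdcfecegh' (i=5, period=9)
emit factor 6: 'abcafaccbghc' (i=14, period=12)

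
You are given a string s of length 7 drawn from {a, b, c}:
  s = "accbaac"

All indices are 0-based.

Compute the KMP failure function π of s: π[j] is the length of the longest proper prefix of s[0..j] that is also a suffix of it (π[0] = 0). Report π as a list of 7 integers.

[0, 0, 0, 0, 1, 1, 2]

π[0] = 0
j=1 s[j]='c': π[1]=0 (border '')
j=2 s[j]='c': π[2]=0 (border '')
j=3 s[j]='b': π[3]=0 (border '')
j=4 s[j]='a': π[4]=1 (border 'a')
j=5 s[j]='a': k: 1→0; π[5]=1 (border 'a')
j=6 s[j]='c': π[6]=2 (border 'ac')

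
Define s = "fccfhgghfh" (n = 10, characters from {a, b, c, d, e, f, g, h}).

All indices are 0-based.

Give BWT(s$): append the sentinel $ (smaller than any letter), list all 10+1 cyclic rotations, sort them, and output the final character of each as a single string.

rank  rotation     last
    0  $fccfhgghfh  h
    1  ccfhgghfh$f  f
    2  cfhgghfh$fc  c
    3  fccfhgghfh$  $
    4  fh$fccfhggh  h
    5  fhgghfh$fcc  c
    6  gghfh$fccfh  h
    7  ghfh$fccfhg  g
    8  h$fccfhgghf  f
    9  hfh$fccfhgg  g
   10  hgghfh$fccf  f

hfc$hchgfgf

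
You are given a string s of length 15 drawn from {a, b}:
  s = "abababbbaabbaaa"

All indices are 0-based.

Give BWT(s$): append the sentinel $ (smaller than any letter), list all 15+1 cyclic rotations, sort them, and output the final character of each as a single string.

rank  rotation          last
    0  $abababbbaabbaaa  a
    1  a$abababbbaabbaa  a
    2  aa$abababbbaabba  a
    3  aaa$abababbbaabb  b
    4  aabbaaa$abababbb  b
    5  abababbbaabbaaa$  $
    6  ababbbaabbaaa$ab  b
    7  abbaaa$abababbba  a
    8  abbbaabbaaa$abab  b
    9  baaa$abababbbaab  b
   10  baabbaaa$abababb  b
   11  bababbbaabbaaa$a  a
   12  babbbaabbaaa$aba  a
   13  bbaaa$abababbbaa  a
   14  bbaabbaaa$ababab  b
   15  bbbaabbaaa$ababa  a

aaabb$babbbaaaba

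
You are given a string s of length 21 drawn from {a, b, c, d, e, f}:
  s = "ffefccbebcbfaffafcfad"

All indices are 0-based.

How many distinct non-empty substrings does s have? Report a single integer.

rank→(start, suffix):
  0 → (19, 'ad')
  1 → (15, 'afcfad')
  2 → (12, 'affafcfad')
  3 → (8, 'bcbfaffafcfad')
  4 → (6, 'bebcbfaffafcfad')
  5 → (10, 'bfaffafcfad')
  6 → (5, 'cbebcbfaffafcfad')
  7 → (9, 'cbfaffafcfad')
  8 → (4, 'ccbebcbfaffafcfad')
  9 → (17, 'cfad')
  10 → (20, 'd')
  11 → (7, 'ebcbfaffafcfad')
  12 → (2, 'efccbebcbfaffafcfad')
  13 → (18, 'fad')
  14 → (14, 'fafcfad')
  15 → (11, 'faffafcfad')
  16 → (3, 'fccbebcbfaffafcfad')
  17 → (16, 'fcfad')
  18 → (1, 'fefccbebcbfaffafcfad')
  19 → (13, 'ffafcfad')
  20 → (0, 'ffefccbebcbfaffafcfad')

SA = [19, 15, 12, 8, 6, 10, 5, 9, 4, 17, 20, 7, 2, 18, 14, 11, 3, 16, 1, 13, 0]
[i] adj suffixes → lcp
  [1] 19/15 → 1 ('a')
  [2] 15/12 → 2 ('af')
  [3] 12/8 → 0 ('')
  [4] 8/6 → 1 ('b')
  [5] 6/10 → 1 ('b')
  [6] 10/5 → 0 ('')
  [7] 5/9 → 2 ('cb')
  [8] 9/4 → 1 ('c')
  [9] 4/17 → 1 ('c')
  [10] 17/20 → 0 ('')
  [11] 20/7 → 0 ('')
  [12] 7/2 → 1 ('e')
  [13] 2/18 → 0 ('')
  [14] 18/14 → 2 ('fa')
  [15] 14/11 → 3 ('faf')
  [16] 11/3 → 1 ('f')
  [17] 3/16 → 2 ('fc')
  [18] 16/1 → 1 ('f')
  [19] 1/13 → 1 ('f')
  [20] 13/0 → 2 ('ff')

n(n+1)/2 = 21·22/2 = 231
Σ LCP = 0 + 1 + 2 + 0 + 1 + 1 + 0 + 2 + 1 + 1 + 0 + 0 + 1 + 0 + 2 + 3 + 1 + 2 + 1 + 1 + 2 = 22
distinct = 231 − 22 = 209

209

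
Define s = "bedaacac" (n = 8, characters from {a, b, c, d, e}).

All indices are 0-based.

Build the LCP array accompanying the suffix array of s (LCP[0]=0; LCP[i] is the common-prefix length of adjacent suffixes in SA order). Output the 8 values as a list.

rank→(start, suffix):
  0 → (3, 'aacac')
  1 → (6, 'ac')
  2 → (4, 'acac')
  3 → (0, 'bedaacac')
  4 → (7, 'c')
  5 → (5, 'cac')
  6 → (2, 'daacac')
  7 → (1, 'edaacac')

SA = [3, 6, 4, 0, 7, 5, 2, 1]
i: (SA[i-1],SA[i]) lcp shared
  1: (3,6) 1 'a'
  2: (6,4) 2 'ac'
  3: (4,0) 0 ''
  4: (0,7) 0 ''
  5: (7,5) 1 'c'
  6: (5,2) 0 ''
  7: (2,1) 0 ''

[0, 1, 2, 0, 0, 1, 0, 0]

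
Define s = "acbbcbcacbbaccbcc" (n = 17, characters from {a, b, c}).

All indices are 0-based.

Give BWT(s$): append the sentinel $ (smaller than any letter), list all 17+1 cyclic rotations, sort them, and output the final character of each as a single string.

cc$bbcccbccbaabcba

rank  rotation            last
    0  $acbbcbcacbbaccbcc  c
    1  acbbaccbcc$acbbcbc  c
    2  acbbcbcacbbaccbcc$  $
    3  accbcc$acbbcbcacbb  b
    4  baccbcc$acbbcbcacb  b
    5  bbaccbcc$acbbcbcac  c
    6  bbcbcacbbaccbcc$ac  c
    7  bcacbbaccbcc$acbbc  c
    8  bcbcacbbaccbcc$acb  b
    9  bcc$acbbcbcacbbacc  c
   10  c$acbbcbcacbbaccbc  c
   11  cacbbaccbcc$acbbcb  b
   12  cbbaccbcc$acbbcbca  a
   13  cbbcbcacbbaccbcc$a  a
   14  cbcacbbaccbcc$acbb  b
   15  cbcc$acbbcbcacbbac  c
   16  cc$acbbcbcacbbaccb  b
   17  ccbcc$acbbcbcacbba  a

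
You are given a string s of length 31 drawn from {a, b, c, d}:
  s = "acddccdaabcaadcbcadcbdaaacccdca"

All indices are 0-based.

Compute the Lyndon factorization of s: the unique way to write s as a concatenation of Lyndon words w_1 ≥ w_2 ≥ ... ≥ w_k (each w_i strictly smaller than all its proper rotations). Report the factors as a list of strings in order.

["acddccd", "aabcaadcbcadcbd", "aaacccdc", "a"]

emit factor 1: 'acddccd' (i=0, period=7)
emit factor 2: 'aabcaadcbcadcbd' (i=7, period=15)
emit factor 3: 'aaacccdc' (i=22, period=8)
emit factor 4: 'a' (i=30, period=1)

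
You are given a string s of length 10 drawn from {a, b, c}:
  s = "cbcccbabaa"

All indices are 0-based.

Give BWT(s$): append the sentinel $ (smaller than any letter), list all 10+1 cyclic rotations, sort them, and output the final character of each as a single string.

aabbaccc$cb

rank  rotation     last
    0  $cbcccbabaa  a
    1  a$cbcccbaba  a
    2  aa$cbcccbab  b
    3  abaa$cbcccb  b
    4  baa$cbcccba  a
    5  babaa$cbccc  c
    6  bcccbabaa$c  c
    7  cbabaa$cbcc  c
    8  cbcccbabaa$  $
    9  ccbabaa$cbc  c
   10  cccbabaa$cb  b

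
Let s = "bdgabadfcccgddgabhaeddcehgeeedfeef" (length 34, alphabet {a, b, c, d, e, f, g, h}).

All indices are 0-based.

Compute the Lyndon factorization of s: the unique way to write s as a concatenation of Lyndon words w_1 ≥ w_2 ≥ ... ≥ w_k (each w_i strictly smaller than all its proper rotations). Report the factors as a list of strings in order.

emit factor 1: 'bdg' (i=0, period=3)
emit factor 2: 'abadfcccgddgabhaeddcehgeeedfeef' (i=3, period=31)

["bdg", "abadfcccgddgabhaeddcehgeeedfeef"]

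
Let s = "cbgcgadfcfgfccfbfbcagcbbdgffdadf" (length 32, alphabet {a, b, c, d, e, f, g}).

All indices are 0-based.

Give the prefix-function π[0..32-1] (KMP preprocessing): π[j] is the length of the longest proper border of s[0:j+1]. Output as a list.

π[0] = 0
j=1 s[j]='b': π[1]=0 (border '')
j=2 s[j]='g': π[2]=0 (border '')
j=3 s[j]='c': π[3]=1 (border 'c')
j=4 s[j]='g': k: 1→0; π[4]=0 (border '')
j=5 s[j]='a': π[5]=0 (border '')
j=6 s[j]='d': π[6]=0 (border '')
j=7 s[j]='f': π[7]=0 (border '')
j=8 s[j]='c': π[8]=1 (border 'c')
j=9 s[j]='f': k: 1→0; π[9]=0 (border '')
j=10 s[j]='g': π[10]=0 (border '')
j=11 s[j]='f': π[11]=0 (border '')
j=12 s[j]='c': π[12]=1 (border 'c')
j=13 s[j]='c': k: 1→0; π[13]=1 (border 'c')
j=14 s[j]='f': k: 1→0; π[14]=0 (border '')
j=15 s[j]='b': π[15]=0 (border '')
j=16 s[j]='f': π[16]=0 (border '')
j=17 s[j]='b': π[17]=0 (border '')
j=18 s[j]='c': π[18]=1 (border 'c')
j=19 s[j]='a': k: 1→0; π[19]=0 (border '')
j=20 s[j]='g': π[20]=0 (border '')
j=21 s[j]='c': π[21]=1 (border 'c')
j=22 s[j]='b': π[22]=2 (border 'cb')
j=23 s[j]='b': k: 2→0; π[23]=0 (border '')
j=24 s[j]='d': π[24]=0 (border '')
j=25 s[j]='g': π[25]=0 (border '')
j=26 s[j]='f': π[26]=0 (border '')
j=27 s[j]='f': π[27]=0 (border '')
j=28 s[j]='d': π[28]=0 (border '')
j=29 s[j]='a': π[29]=0 (border '')
j=30 s[j]='d': π[30]=0 (border '')
j=31 s[j]='f': π[31]=0 (border '')

[0, 0, 0, 1, 0, 0, 0, 0, 1, 0, 0, 0, 1, 1, 0, 0, 0, 0, 1, 0, 0, 1, 2, 0, 0, 0, 0, 0, 0, 0, 0, 0]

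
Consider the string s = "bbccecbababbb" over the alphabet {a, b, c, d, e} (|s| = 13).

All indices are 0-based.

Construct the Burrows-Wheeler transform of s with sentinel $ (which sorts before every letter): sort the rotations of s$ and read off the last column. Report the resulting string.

rank  rotation        last
    0  $bbccecbababbb  b
    1  ababbb$bbccecb  b
    2  abbb$bbccecbab  b
    3  b$bbccecbababb  b
    4  bababbb$bbccec  c
    5  babbb$bbccecba  a
    6  bb$bbccecbabab  b
    7  bbb$bbccecbaba  a
    8  bbccecbababbb$  $
    9  bccecbababbb$b  b
   10  cbababbb$bbcce  e
   11  ccecbababbb$bb  b
   12  cecbababbb$bbc  c
   13  ecbababbb$bbcc  c

bbbbcaba$bebcc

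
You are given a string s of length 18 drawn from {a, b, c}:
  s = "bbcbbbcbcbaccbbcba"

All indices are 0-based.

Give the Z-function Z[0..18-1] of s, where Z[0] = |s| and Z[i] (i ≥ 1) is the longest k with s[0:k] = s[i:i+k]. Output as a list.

[18, 1, 0, 2, 4, 1, 0, 1, 0, 1, 0, 0, 0, 4, 1, 0, 1, 0]

Z[0]=18
i=1: i≥r, start 0; Z[1]=1 scan→box=[1,2)
i=2: i≥r, start 0; Z[2]=0
i=3: i≥r, start 0; Z[3]=2 scan→box=[3,5)
i=4: min(r-i=1, Z[1]=1)=1; Z[4]=4 scan→box=[4,8)
i=5: min(r-i=3, Z[1]=1)=1; Z[5]=1
i=6: min(r-i=2, Z[2]=0)=0; Z[6]=0
i=7: min(r-i=1, Z[3]=2)=1; Z[7]=1
i=8: i≥r, start 0; Z[8]=0
i=9: i≥r, start 0; Z[9]=1 scan→box=[9,10)
i=10: i≥r, start 0; Z[10]=0
i=11: i≥r, start 0; Z[11]=0
i=12: i≥r, start 0; Z[12]=0
i=13: i≥r, start 0; Z[13]=4 scan→box=[13,17)
i=14: min(r-i=3, Z[1]=1)=1; Z[14]=1
i=15: min(r-i=2, Z[2]=0)=0; Z[15]=0
i=16: min(r-i=1, Z[3]=2)=1; Z[16]=1
i=17: i≥r, start 0; Z[17]=0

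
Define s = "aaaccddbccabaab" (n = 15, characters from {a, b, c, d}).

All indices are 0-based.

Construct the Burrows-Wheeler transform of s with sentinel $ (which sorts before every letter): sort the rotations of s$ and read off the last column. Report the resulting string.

rank  rotation          last
    0  $aaaccddbccabaab  b
    1  aaaccddbccabaab$  $
    2  aab$aaaccddbccab  b
    3  aaccddbccabaab$a  a
    4  ab$aaaccddbccaba  a
    5  abaab$aaaccddbcc  c
    6  accddbccabaab$aa  a
    7  b$aaaccddbccabaa  a
    8  baab$aaaccddbcca  a
    9  bccabaab$aaaccdd  d
   10  cabaab$aaaccddbc  c
   11  ccabaab$aaaccddb  b
   12  ccddbccabaab$aaa  a
   13  cddbccabaab$aaac  c
   14  dbccabaab$aaaccd  d
   15  ddbccabaab$aaacc  c

b$baacaaadcbacdc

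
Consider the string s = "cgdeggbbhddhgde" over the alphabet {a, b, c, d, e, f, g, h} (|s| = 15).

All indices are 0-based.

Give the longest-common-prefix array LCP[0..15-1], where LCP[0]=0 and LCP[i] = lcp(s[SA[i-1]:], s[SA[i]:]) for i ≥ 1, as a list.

sorted suffixes:
  #0 SA[0]=6  'bbhddhgde'
  #1 SA[1]=7  'bhddhgde'
  #2 SA[2]=0  'cgdeggbbhddhgde'
  #3 SA[3]=9  'ddhgde'
  #4 SA[4]=13  'de'
  #5 SA[5]=2  'deggbbhddhgde'
  #6 SA[6]=10  'dhgde'
  #7 SA[7]=14  'e'
  #8 SA[8]=3  'eggbbhddhgde'
  #9 SA[9]=5  'gbbhddhgde'
  #10 SA[10]=12  'gde'
  #11 SA[11]=1  'gdeggbbhddhgde'
  #12 SA[12]=4  'ggbbhddhgde'
  #13 SA[13]=8  'hddhgde'
  #14 SA[14]=11  'hgde'

SA = [6, 7, 0, 9, 13, 2, 10, 14, 3, 5, 12, 1, 4, 8, 11]
rank  pair      lcp
   1  s[6:],s[7:]  1  'b'
   2  s[7:],s[0:]  0  ''
   3  s[0:],s[9:]  0  ''
   4  s[9:],s[13:]  1  'd'
   5  s[13:],s[2:]  2  'de'
   6  s[2:],s[10:]  1  'd'
   7  s[10:],s[14:]  0  ''
   8  s[14:],s[3:]  1  'e'
   9  s[3:],s[5:]  0  ''
  10  s[5:],s[12:]  1  'g'
  11  s[12:],s[1:]  3  'gde'
  12  s[1:],s[4:]  1  'g'
  13  s[4:],s[8:]  0  ''
  14  s[8:],s[11:]  1  'h'

[0, 1, 0, 0, 1, 2, 1, 0, 1, 0, 1, 3, 1, 0, 1]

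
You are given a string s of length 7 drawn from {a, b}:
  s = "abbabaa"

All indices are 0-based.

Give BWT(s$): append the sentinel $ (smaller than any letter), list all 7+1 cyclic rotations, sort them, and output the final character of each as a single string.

rank  rotation  last
    0  $abbabaa  a
    1  a$abbaba  a
    2  aa$abbab  b
    3  abaa$abb  b
    4  abbabaa$  $
    5  baa$abba  a
    6  babaa$ab  b
    7  bbabaa$a  a

aabb$aba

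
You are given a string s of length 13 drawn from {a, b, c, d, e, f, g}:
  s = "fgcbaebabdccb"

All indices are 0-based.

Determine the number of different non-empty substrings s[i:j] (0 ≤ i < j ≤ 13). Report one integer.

sorted suffixes:
  #0 SA[0]=7  'abdccb'
  #1 SA[1]=4  'aebabdccb'
  #2 SA[2]=12  'b'
  #3 SA[3]=6  'babdccb'
  #4 SA[4]=3  'baebabdccb'
  #5 SA[5]=8  'bdccb'
  #6 SA[6]=11  'cb'
  #7 SA[7]=2  'cbaebabdccb'
  #8 SA[8]=10  'ccb'
  #9 SA[9]=9  'dccb'
  #10 SA[10]=5  'ebabdccb'
  #11 SA[11]=0  'fgcbaebabdccb'
  #12 SA[12]=1  'gcbaebabdccb'

SA = [7, 4, 12, 6, 3, 8, 11, 2, 10, 9, 5, 0, 1]
[i] adj suffixes → lcp
  [1] 7/4 → 1 ('a')
  [2] 4/12 → 0 ('')
  [3] 12/6 → 1 ('b')
  [4] 6/3 → 2 ('ba')
  [5] 3/8 → 1 ('b')
  [6] 8/11 → 0 ('')
  [7] 11/2 → 2 ('cb')
  [8] 2/10 → 1 ('c')
  [9] 10/9 → 0 ('')
  [10] 9/5 → 0 ('')
  [11] 5/0 → 0 ('')
  [12] 0/1 → 0 ('')

n(n+1)/2 = 13·14/2 = 91
Σ LCP = 0 + 1 + 0 + 1 + 2 + 1 + 0 + 2 + 1 + 0 + 0 + 0 + 0 = 8
distinct = 91 − 8 = 83

83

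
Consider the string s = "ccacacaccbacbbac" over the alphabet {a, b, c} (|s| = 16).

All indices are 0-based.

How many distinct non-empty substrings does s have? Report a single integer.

sorted suffixes:
  #0 SA[0]=14  'ac'
  #1 SA[1]=2  'acacaccbacbbac'
  #2 SA[2]=4  'acaccbacbbac'
  #3 SA[3]=10  'acbbac'
  #4 SA[4]=6  'accbacbbac'
  #5 SA[5]=13  'bac'
  #6 SA[6]=9  'bacbbac'
  #7 SA[7]=12  'bbac'
  #8 SA[8]=15  'c'
  #9 SA[9]=1  'cacacaccbacbbac'
  #10 SA[10]=3  'cacaccbacbbac'
  #11 SA[11]=5  'caccbacbbac'
  #12 SA[12]=8  'cbacbbac'
  #13 SA[13]=11  'cbbac'
  #14 SA[14]=0  'ccacacaccbacbbac'
  #15 SA[15]=7  'ccbacbbac'

SA = [14, 2, 4, 10, 6, 13, 9, 12, 15, 1, 3, 5, 8, 11, 0, 7]
rank  pair      lcp
   1  s[14:],s[2:]  2  'ac'
   2  s[2:],s[4:]  4  'acac'
   3  s[4:],s[10:]  2  'ac'
   4  s[10:],s[6:]  2  'ac'
   5  s[6:],s[13:]  0  ''
   6  s[13:],s[9:]  3  'bac'
   7  s[9:],s[12:]  1  'b'
   8  s[12:],s[15:]  0  ''
   9  s[15:],s[1:]  1  'c'
  10  s[1:],s[3:]  5  'cacac'
  11  s[3:],s[5:]  3  'cac'
  12  s[5:],s[8:]  1  'c'
  13  s[8:],s[11:]  2  'cb'
  14  s[11:],s[0:]  1  'c'
  15  s[0:],s[7:]  2  'cc'

n(n+1)/2 = 16·17/2 = 136
Σ LCP = 0 + 2 + 4 + 2 + 2 + 0 + 3 + 1 + 0 + 1 + 5 + 3 + 1 + 2 + 1 + 2 = 29
distinct = 136 − 29 = 107

107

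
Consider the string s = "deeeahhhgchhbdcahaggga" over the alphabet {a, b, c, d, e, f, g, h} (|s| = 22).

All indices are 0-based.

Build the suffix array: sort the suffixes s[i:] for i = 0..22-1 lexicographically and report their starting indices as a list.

[21, 17, 15, 4, 12, 14, 9, 13, 0, 3, 2, 1, 20, 8, 19, 18, 16, 11, 7, 10, 6, 5]

rank | idx | suffix
   0 |  21 | a
   1 |  17 | aggga
   2 |  15 | ahaggga
   3 |   4 | ahhhgchhbdcahaggga
   4 |  12 | bdcahaggga
   5 |  14 | cahaggga
   6 |   9 | chhbdcahaggga
   7 |  13 | dcahaggga
   8 |   0 | deeeahhhgchhbdcahaggga
   9 |   3 | eahhhgchhbdcahaggga
  10 |   2 | eeahhhgchhbdcahaggga
  11 |   1 | eeeahhhgchhbdcahaggga
  12 |  20 | ga
  13 |   8 | gchhbdcahaggga
  14 |  19 | gga
  15 |  18 | ggga
  16 |  16 | haggga
  17 |  11 | hbdcahaggga
  18 |   7 | hgchhbdcahaggga
  19 |  10 | hhbdcahaggga
  20 |   6 | hhgchhbdcahaggga
  21 |   5 | hhhgchhbdcahaggga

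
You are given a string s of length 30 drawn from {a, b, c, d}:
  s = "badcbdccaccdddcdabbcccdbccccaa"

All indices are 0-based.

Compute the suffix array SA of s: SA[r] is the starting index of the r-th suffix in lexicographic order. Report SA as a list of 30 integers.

[29, 28, 16, 8, 1, 0, 17, 23, 18, 4, 27, 7, 3, 26, 6, 25, 24, 19, 20, 9, 14, 21, 10, 15, 22, 2, 5, 13, 12, 11]

sorted suffixes:
  #0 SA[0]=29  'a'
  #1 SA[1]=28  'aa'
  #2 SA[2]=16  'abbcccdbccccaa'
  #3 SA[3]=8  'accdddcdabbcccdbccccaa'
  #4 SA[4]=1  'adcbdccaccdddcdabbcccdbccccaa'
  #5 SA[5]=0  'badcbdccaccdddcdabbcccdbccccaa'
  #6 SA[6]=17  'bbcccdbccccaa'
  #7 SA[7]=23  'bccccaa'
  #8 SA[8]=18  'bcccdbccccaa'
  #9 SA[9]=4  'bdccaccdddcdabbcccdbccccaa'
  #10 SA[10]=27  'caa'
  #11 SA[11]=7  'caccdddcdabbcccdbccccaa'
  #12 SA[12]=3  'cbdccaccdddcdabbcccdbccccaa'
  #13 SA[13]=26  'ccaa'
  #14 SA[14]=6  'ccaccdddcdabbcccdbccccaa'
  #15 SA[15]=25  'cccaa'
  #16 SA[16]=24  'ccccaa'
  #17 SA[17]=19  'cccdbccccaa'
  #18 SA[18]=20  'ccdbccccaa'
  #19 SA[19]=9  'ccdddcdabbcccdbccccaa'
  #20 SA[20]=14  'cdabbcccdbccccaa'
  #21 SA[21]=21  'cdbccccaa'
  #22 SA[22]=10  'cdddcdabbcccdbccccaa'
  #23 SA[23]=15  'dabbcccdbccccaa'
  #24 SA[24]=22  'dbccccaa'
  #25 SA[25]=2  'dcbdccaccdddcdabbcccdbccccaa'
  #26 SA[26]=5  'dccaccdddcdabbcccdbccccaa'
  #27 SA[27]=13  'dcdabbcccdbccccaa'
  #28 SA[28]=12  'ddcdabbcccdbccccaa'
  #29 SA[29]=11  'dddcdabbcccdbccccaa'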